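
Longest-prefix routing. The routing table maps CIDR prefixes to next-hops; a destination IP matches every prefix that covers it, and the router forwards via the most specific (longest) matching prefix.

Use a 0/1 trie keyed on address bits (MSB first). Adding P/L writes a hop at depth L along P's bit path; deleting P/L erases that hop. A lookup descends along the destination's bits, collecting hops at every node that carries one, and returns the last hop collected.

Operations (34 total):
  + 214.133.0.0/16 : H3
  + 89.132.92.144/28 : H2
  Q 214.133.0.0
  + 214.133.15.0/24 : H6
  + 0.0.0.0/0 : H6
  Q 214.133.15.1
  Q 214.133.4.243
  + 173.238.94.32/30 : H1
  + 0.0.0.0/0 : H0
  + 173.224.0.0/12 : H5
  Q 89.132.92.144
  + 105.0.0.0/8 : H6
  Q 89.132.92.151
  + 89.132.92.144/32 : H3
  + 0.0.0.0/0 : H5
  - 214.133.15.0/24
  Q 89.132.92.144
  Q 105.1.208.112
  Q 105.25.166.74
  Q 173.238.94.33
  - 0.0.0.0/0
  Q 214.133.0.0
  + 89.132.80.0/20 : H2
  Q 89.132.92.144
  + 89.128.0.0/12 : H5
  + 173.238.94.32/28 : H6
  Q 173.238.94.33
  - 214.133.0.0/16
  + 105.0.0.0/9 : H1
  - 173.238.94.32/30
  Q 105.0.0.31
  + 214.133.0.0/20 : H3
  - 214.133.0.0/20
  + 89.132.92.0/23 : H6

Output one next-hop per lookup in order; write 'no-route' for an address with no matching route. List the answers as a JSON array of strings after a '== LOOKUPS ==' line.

Process each operation:
  + 214.133.0.0/16 (H3) depth=16
  + 89.132.92.144/28 (H2) depth=28
  ? 214.133.0.0  path d0:-→d1:-→d2:-→d3:-→d4:-→d5:-→d6:-→d7:-→d8:-→d9:-→d10:-→d11:-→d12:-→d13:-→d14:-→d15:-→d16:H3  best=H3
  + 214.133.15.0/24 (H6) depth=24
  + 0.0.0.0/0 (H6) depth=0
  ? 214.133.15.1  path d0:H6→d1:-→d2:-→d3:-→d4:-→d5:-→d6:-→d7:-→d8:-→d9:-→d10:-→d11:-→d12:-→d13:-→d14:-→d15:-→d16:H3→d17:-→d18:-→d19:-→d20:-→d21:-→d22:-→d23:-→d24:H6  best=H6
  ? 214.133.4.243  path d0:H6→d1:-→d2:-→d3:-→d4:-→d5:-→d6:-→d7:-→d8:-→d9:-→d10:-→d11:-→d12:-→d13:-→d14:-→d15:-→d16:H3→d17:-→d18:-→d19:-→d20:-  best=H3
  + 173.238.94.32/30 (H1) depth=30
  + 0.0.0.0/0 (H0) depth=0
  + 173.224.0.0/12 (H5) depth=12
  ? 89.132.92.144  path d0:H0→d1:-→d2:-→d3:-→d4:-→d5:-→d6:-→d7:-→d8:-→d9:-→d10:-→d11:-→d12:-→d13:-→d14:-→d15:-→d16:-→d17:-→d18:-→d19:-→d20:-→d21:-→d22:-→d23:-→d24:-→d25:-→d26:-→d27:-→d28:H2  best=H2
  + 105.0.0.0/8 (H6) depth=8
  ? 89.132.92.151  path d0:H0→d1:-→d2:-→d3:-→d4:-→d5:-→d6:-→d7:-→d8:-→d9:-→d10:-→d11:-→d12:-→d13:-→d14:-→d15:-→d16:-→d17:-→d18:-→d19:-→d20:-→d21:-→d22:-→d23:-→d24:-→d25:-→d26:-→d27:-→d28:H2  best=H2
  + 89.132.92.144/32 (H3) depth=32
  + 0.0.0.0/0 (H5) depth=0
  del 214.133.15.0/24 (clear depth 24)
  ? 89.132.92.144  path d0:H5→d1:-→d2:-→d3:-→d4:-→d5:-→d6:-→d7:-→d8:-→d9:-→d10:-→d11:-→d12:-→d13:-→d14:-→d15:-→d16:-→d17:-→d18:-→d19:-→d20:-→d21:-→d22:-→d23:-→d24:-→d25:-→d26:-→d27:-→d28:H2→d29:-→d30:-→d31:-→d32:H3  best=H3
  ? 105.1.208.112  path d0:H5→d1:-→d2:-→d3:-→d4:-→d5:-→d6:-→d7:-→d8:H6  best=H6
  ? 105.25.166.74  path d0:H5→d1:-→d2:-→d3:-→d4:-→d5:-→d6:-→d7:-→d8:H6  best=H6
  ? 173.238.94.33  path d0:H5→d1:-→d2:-→d3:-→d4:-→d5:-→d6:-→d7:-→d8:-→d9:-→d10:-→d11:-→d12:H5→d13:-→d14:-→d15:-→d16:-→d17:-→d18:-→d19:-→d20:-→d21:-→d22:-→d23:-→d24:-→d25:-→d26:-→d27:-→d28:-→d29:-→d30:H1  best=H1
  del 0.0.0.0/0 (clear depth 0)
  ? 214.133.0.0  path d0:-→d1:-→d2:-→d3:-→d4:-→d5:-→d6:-→d7:-→d8:-→d9:-→d10:-→d11:-→d12:-→d13:-→d14:-→d15:-→d16:H3→d17:-→d18:-→d19:-→d20:-  best=H3
  + 89.132.80.0/20 (H2) depth=20
  ? 89.132.92.144  path d0:-→d1:-→d2:-→d3:-→d4:-→d5:-→d6:-→d7:-→d8:-→d9:-→d10:-→d11:-→d12:-→d13:-→d14:-→d15:-→d16:-→d17:-→d18:-→d19:-→d20:H2→d21:-→d22:-→d23:-→d24:-→d25:-→d26:-→d27:-→d28:H2→d29:-→d30:-→d31:-→d32:H3  best=H3
  + 89.128.0.0/12 (H5) depth=12
  + 173.238.94.32/28 (H6) depth=28
  ? 173.238.94.33  path d0:-→d1:-→d2:-→d3:-→d4:-→d5:-→d6:-→d7:-→d8:-→d9:-→d10:-→d11:-→d12:H5→d13:-→d14:-→d15:-→d16:-→d17:-→d18:-→d19:-→d20:-→d21:-→d22:-→d23:-→d24:-→d25:-→d26:-→d27:-→d28:H6→d29:-→d30:H1  best=H1
  del 214.133.0.0/16 (clear depth 16)
  + 105.0.0.0/9 (H1) depth=9
  del 173.238.94.32/30 (clear depth 30)
  ? 105.0.0.31  path d0:-→d1:-→d2:-→d3:-→d4:-→d5:-→d6:-→d7:-→d8:H6→d9:H1  best=H1
  + 214.133.0.0/20 (H3) depth=20
  del 214.133.0.0/20 (clear depth 20)
  + 89.132.92.0/23 (H6) depth=23

== LOOKUPS ==
["H3","H6","H3","H2","H2","H3","H6","H6","H1","H3","H3","H1","H1"]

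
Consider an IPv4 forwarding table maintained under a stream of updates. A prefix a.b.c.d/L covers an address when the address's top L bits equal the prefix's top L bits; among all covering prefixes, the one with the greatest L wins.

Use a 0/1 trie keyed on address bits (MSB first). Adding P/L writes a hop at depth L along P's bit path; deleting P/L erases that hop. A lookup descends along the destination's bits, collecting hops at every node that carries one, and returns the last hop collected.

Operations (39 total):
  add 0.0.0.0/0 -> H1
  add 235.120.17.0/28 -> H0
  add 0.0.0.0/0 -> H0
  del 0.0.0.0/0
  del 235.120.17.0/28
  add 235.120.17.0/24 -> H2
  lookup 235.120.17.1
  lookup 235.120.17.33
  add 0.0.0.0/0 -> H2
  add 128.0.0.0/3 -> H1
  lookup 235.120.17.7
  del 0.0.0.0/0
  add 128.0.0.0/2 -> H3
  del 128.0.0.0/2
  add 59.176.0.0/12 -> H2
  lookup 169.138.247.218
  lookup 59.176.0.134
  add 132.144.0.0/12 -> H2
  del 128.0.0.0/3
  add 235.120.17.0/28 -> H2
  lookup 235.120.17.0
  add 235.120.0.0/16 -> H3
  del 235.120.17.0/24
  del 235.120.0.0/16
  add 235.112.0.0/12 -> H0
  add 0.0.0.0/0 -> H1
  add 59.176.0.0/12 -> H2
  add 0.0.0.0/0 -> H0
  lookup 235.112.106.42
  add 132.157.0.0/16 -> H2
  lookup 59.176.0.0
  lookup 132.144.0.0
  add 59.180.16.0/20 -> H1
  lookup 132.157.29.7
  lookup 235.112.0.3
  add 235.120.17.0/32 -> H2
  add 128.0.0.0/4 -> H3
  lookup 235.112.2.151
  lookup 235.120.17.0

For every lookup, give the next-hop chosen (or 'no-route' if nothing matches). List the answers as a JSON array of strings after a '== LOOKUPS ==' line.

Trace:
  add 0.0.0.0/0 -> H1 at depth 0
  add 235.120.17.0/28 -> H0 at depth 28
  add 0.0.0.0/0 -> H0 at depth 0
  del 0.0.0.0/0 (clear depth 0)
  del 235.120.17.0/28 (clear depth 28)
  add 235.120.17.0/24 -> H2 at depth 24
  lookup 235.120.17.1: bits 1110101101111000000100010000 walk d0:-→d1:-→d2:-→d3:-→d4:-→d5:-→d6:-→d7:-→d8:-→d9:-→d10:-→d11:-→d12:-→d13:-→d14:-→d15:-→d16:-→d17:-→d18:-→d19:-→d20:-→d21:-→d22:-→d23:-→d24:H2→d25:-→d26:-→d27:-→d28:- -> H2
  lookup 235.120.17.33: bits 11101011011110000001000100 walk d0:-→d1:-→d2:-→d3:-→d4:-→d5:-→d6:-→d7:-→d8:-→d9:-→d10:-→d11:-→d12:-→d13:-→d14:-→d15:-→d16:-→d17:-→d18:-→d19:-→d20:-→d21:-→d22:-→d23:-→d24:H2→d25:-→d26:- -> H2
  add 0.0.0.0/0 -> H2 at depth 0
  add 128.0.0.0/3 -> H1 at depth 3
  lookup 235.120.17.7: bits 1110101101111000000100010000 walk d0:H2→d1:-→d2:-→d3:-→d4:-→d5:-→d6:-→d7:-→d8:-→d9:-→d10:-→d11:-→d12:-→d13:-→d14:-→d15:-→d16:-→d17:-→d18:-→d19:-→d20:-→d21:-→d22:-→d23:-→d24:H2→d25:-→d26:-→d27:-→d28:- -> H2
  del 0.0.0.0/0 (clear depth 0)
  add 128.0.0.0/2 -> H3 at depth 2
  del 128.0.0.0/2 (clear depth 2)
  add 59.176.0.0/12 -> H2 at depth 12
  lookup 169.138.247.218: bits 10 walk d0:-→d1:-→d2:- -> no-route
  lookup 59.176.0.134: bits 001110111011 walk d0:-→d1:-→d2:-→d3:-→d4:-→d5:-→d6:-→d7:-→d8:-→d9:-→d10:-→d11:-→d12:H2 -> H2
  add 132.144.0.0/12 -> H2 at depth 12
  del 128.0.0.0/3 (clear depth 3)
  add 235.120.17.0/28 -> H2 at depth 28
  lookup 235.120.17.0: bits 1110101101111000000100010000 walk d0:-→d1:-→d2:-→d3:-→d4:-→d5:-→d6:-→d7:-→d8:-→d9:-→d10:-→d11:-→d12:-→d13:-→d14:-→d15:-→d16:-→d17:-→d18:-→d19:-→d20:-→d21:-→d22:-→d23:-→d24:H2→d25:-→d26:-→d27:-→d28:H2 -> H2
  add 235.120.0.0/16 -> H3 at depth 16
  del 235.120.17.0/24 (clear depth 24)
  del 235.120.0.0/16 (clear depth 16)
  add 235.112.0.0/12 -> H0 at depth 12
  add 0.0.0.0/0 -> H1 at depth 0
  add 59.176.0.0/12 -> H2 at depth 12
  add 0.0.0.0/0 -> H0 at depth 0
  lookup 235.112.106.42: bits 111010110111 walk d0:H0→d1:-→d2:-→d3:-→d4:-→d5:-→d6:-→d7:-→d8:-→d9:-→d10:-→d11:-→d12:H0 -> H0
  add 132.157.0.0/16 -> H2 at depth 16
  lookup 59.176.0.0: bits 001110111011 walk d0:H0→d1:-→d2:-→d3:-→d4:-→d5:-→d6:-→d7:-→d8:-→d9:-→d10:-→d11:-→d12:H2 -> H2
  lookup 132.144.0.0: bits 100001001001 walk d0:H0→d1:-→d2:-→d3:-→d4:-→d5:-→d6:-→d7:-→d8:-→d9:-→d10:-→d11:-→d12:H2 -> H2
  add 59.180.16.0/20 -> H1 at depth 20
  lookup 132.157.29.7: bits 1000010010011101 walk d0:H0→d1:-→d2:-→d3:-→d4:-→d5:-→d6:-→d7:-→d8:-→d9:-→d10:-→d11:-→d12:H2→d13:-→d14:-→d15:-→d16:H2 -> H2
  lookup 235.112.0.3: bits 111010110111 walk d0:H0→d1:-→d2:-→d3:-→d4:-→d5:-→d6:-→d7:-→d8:-→d9:-→d10:-→d11:-→d12:H0 -> H0
  add 235.120.17.0/32 -> H2 at depth 32
  add 128.0.0.0/4 -> H3 at depth 4
  lookup 235.112.2.151: bits 111010110111 walk d0:H0→d1:-→d2:-→d3:-→d4:-→d5:-→d6:-→d7:-→d8:-→d9:-→d10:-→d11:-→d12:H0 -> H0
  lookup 235.120.17.0: bits 11101011011110000001000100000000 walk d0:H0→d1:-→d2:-→d3:-→d4:-→d5:-→d6:-→d7:-→d8:-→d9:-→d10:-→d11:-→d12:H0→d13:-→d14:-→d15:-→d16:-→d17:-→d18:-→d19:-→d20:-→d21:-→d22:-→d23:-→d24:-→d25:-→d26:-→d27:-→d28:H2→d29:-→d30:-→d31:-→d32:H2 -> H2

== LOOKUPS ==
["H2","H2","H2","no-route","H2","H2","H0","H2","H2","H2","H0","H0","H2"]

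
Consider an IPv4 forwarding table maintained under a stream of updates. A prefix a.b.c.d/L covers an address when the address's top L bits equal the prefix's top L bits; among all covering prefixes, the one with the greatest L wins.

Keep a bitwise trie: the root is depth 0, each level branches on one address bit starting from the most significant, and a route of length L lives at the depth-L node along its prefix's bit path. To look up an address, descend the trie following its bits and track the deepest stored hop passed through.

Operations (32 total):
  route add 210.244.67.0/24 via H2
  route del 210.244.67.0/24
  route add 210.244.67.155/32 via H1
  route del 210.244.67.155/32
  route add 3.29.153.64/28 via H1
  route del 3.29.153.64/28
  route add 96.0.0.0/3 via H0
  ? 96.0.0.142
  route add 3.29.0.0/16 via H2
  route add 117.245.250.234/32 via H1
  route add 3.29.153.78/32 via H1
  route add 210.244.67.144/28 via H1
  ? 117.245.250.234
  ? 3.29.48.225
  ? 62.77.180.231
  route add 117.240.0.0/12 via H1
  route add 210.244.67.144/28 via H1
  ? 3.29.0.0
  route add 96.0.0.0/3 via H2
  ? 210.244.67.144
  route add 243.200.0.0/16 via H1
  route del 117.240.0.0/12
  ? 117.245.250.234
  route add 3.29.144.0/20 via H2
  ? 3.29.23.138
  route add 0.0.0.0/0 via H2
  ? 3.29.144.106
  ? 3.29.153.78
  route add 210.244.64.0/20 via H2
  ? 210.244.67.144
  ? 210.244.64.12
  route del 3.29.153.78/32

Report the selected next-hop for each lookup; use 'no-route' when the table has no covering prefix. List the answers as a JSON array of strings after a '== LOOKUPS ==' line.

Trace:
  + 210.244.67.0/24 (H2) depth=24
  - 210.244.67.0/24 clear@24
  + 210.244.67.155/32 (H1) depth=32
  - 210.244.67.155/32 clear@32
  + 3.29.153.64/28 (H1) depth=28
  - 3.29.153.64/28 clear@28
  + 96.0.0.0/3 (H0) depth=3
  lookup 96.0.0.142: bits 011 walk d0:-→d1:-→d2:-→d3:H0 -> H0
  + 3.29.0.0/16 (H2) depth=16
  + 117.245.250.234/32 (H1) depth=32
  + 3.29.153.78/32 (H1) depth=32
  + 210.244.67.144/28 (H1) depth=28
  lookup 117.245.250.234: bits 01110101111101011111101011101010 walk d0:-→d1:-→d2:-→d3:H0→d4:-→d5:-→d6:-→d7:-→d8:-→d9:-→d10:-→d11:-→d12:-→d13:-→d14:-→d15:-→d16:-→d17:-→d18:-→d19:-→d20:-→d21:-→d22:-→d23:-→d24:-→d25:-→d26:-→d27:-→d28:-→d29:-→d30:-→d31:-→d32:H1 -> H1
  lookup 3.29.48.225: bits 0000001100011101 walk d0:-→d1:-→d2:-→d3:-→d4:-→d5:-→d6:-→d7:-→d8:-→d9:-→d10:-→d11:-→d12:-→d13:-→d14:-→d15:-→d16:H2 -> H2
  lookup 62.77.180.231: bits 00 walk d0:-→d1:-→d2:- -> no-route
  + 117.240.0.0/12 (H1) depth=12
  + 210.244.67.144/28 (H1) depth=28
  lookup 3.29.0.0: bits 0000001100011101 walk d0:-→d1:-→d2:-→d3:-→d4:-→d5:-→d6:-→d7:-→d8:-→d9:-→d10:-→d11:-→d12:-→d13:-→d14:-→d15:-→d16:H2 -> H2
  + 96.0.0.0/3 (H2) depth=3
  lookup 210.244.67.144: bits 1101001011110100010000111001 walk d0:-→d1:-→d2:-→d3:-→d4:-→d5:-→d6:-→d7:-→d8:-→d9:-→d10:-→d11:-→d12:-→d13:-→d14:-→d15:-→d16:-→d17:-→d18:-→d19:-→d20:-→d21:-→d22:-→d23:-→d24:-→d25:-→d26:-→d27:-→d28:H1 -> H1
  + 243.200.0.0/16 (H1) depth=16
  - 117.240.0.0/12 clear@12
  lookup 117.245.250.234: bits 01110101111101011111101011101010 walk d0:-→d1:-→d2:-→d3:H2→d4:-→d5:-→d6:-→d7:-→d8:-→d9:-→d10:-→d11:-→d12:-→d13:-→d14:-→d15:-→d16:-→d17:-→d18:-→d19:-→d20:-→d21:-→d22:-→d23:-→d24:-→d25:-→d26:-→d27:-→d28:-→d29:-→d30:-→d31:-→d32:H1 -> H1
  + 3.29.144.0/20 (H2) depth=20
  lookup 3.29.23.138: bits 0000001100011101 walk d0:-→d1:-→d2:-→d3:-→d4:-→d5:-→d6:-→d7:-→d8:-→d9:-→d10:-→d11:-→d12:-→d13:-→d14:-→d15:-→d16:H2 -> H2
  + 0.0.0.0/0 (H2) depth=0
  lookup 3.29.144.106: bits 00000011000111011001 walk d0:H2→d1:-→d2:-→d3:-→d4:-→d5:-→d6:-→d7:-→d8:-→d9:-→d10:-→d11:-→d12:-→d13:-→d14:-→d15:-→d16:H2→d17:-→d18:-→d19:-→d20:H2 -> H2
  lookup 3.29.153.78: bits 00000011000111011001100101001110 walk d0:H2→d1:-→d2:-→d3:-→d4:-→d5:-→d6:-→d7:-→d8:-→d9:-→d10:-→d11:-→d12:-→d13:-→d14:-→d15:-→d16:H2→d17:-→d18:-→d19:-→d20:H2→d21:-→d22:-→d23:-→d24:-→d25:-→d26:-→d27:-→d28:-→d29:-→d30:-→d31:-→d32:H1 -> H1
  + 210.244.64.0/20 (H2) depth=20
  lookup 210.244.67.144: bits 1101001011110100010000111001 walk d0:H2→d1:-→d2:-→d3:-→d4:-→d5:-→d6:-→d7:-→d8:-→d9:-→d10:-→d11:-→d12:-→d13:-→d14:-→d15:-→d16:-→d17:-→d18:-→d19:-→d20:H2→d21:-→d22:-→d23:-→d24:-→d25:-→d26:-→d27:-→d28:H1 -> H1
  lookup 210.244.64.12: bits 1101001011110100010000 walk d0:H2→d1:-→d2:-→d3:-→d4:-→d5:-→d6:-→d7:-→d8:-→d9:-→d10:-→d11:-→d12:-→d13:-→d14:-→d15:-→d16:-→d17:-→d18:-→d19:-→d20:H2→d21:-→d22:- -> H2
  - 3.29.153.78/32 clear@32

== LOOKUPS ==
["H0","H1","H2","no-route","H2","H1","H1","H2","H2","H1","H1","H2"]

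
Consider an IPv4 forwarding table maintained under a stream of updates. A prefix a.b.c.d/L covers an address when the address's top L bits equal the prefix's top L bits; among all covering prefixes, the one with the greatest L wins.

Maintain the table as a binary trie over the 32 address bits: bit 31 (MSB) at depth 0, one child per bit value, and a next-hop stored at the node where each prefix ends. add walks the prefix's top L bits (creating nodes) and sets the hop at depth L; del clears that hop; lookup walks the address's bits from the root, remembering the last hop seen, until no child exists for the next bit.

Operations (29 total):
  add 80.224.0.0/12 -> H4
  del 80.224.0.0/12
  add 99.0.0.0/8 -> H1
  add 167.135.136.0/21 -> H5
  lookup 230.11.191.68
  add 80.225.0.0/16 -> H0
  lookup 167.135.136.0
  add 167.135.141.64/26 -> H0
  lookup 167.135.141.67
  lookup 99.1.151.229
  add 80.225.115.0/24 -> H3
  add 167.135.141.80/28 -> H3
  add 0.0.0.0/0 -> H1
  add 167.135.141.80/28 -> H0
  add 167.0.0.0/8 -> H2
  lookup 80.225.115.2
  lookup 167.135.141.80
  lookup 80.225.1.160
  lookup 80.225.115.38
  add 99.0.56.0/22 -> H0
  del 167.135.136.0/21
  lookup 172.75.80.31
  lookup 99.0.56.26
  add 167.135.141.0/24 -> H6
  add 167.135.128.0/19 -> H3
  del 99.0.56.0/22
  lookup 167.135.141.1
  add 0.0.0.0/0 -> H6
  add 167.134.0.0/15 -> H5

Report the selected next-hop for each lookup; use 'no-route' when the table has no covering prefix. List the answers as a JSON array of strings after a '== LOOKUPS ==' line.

Trace:
  add 80.224.0.0/12 -> H4 at depth 12
  - 80.224.0.0/12 clear@12
  add 99.0.0.0/8 -> H1 at depth 8
  add 167.135.136.0/21 -> H5 at depth 21
  lookup 230.11.191.68: bits 1 walk d0:-→d1:- -> no-route
  add 80.225.0.0/16 -> H0 at depth 16
  lookup 167.135.136.0: bits 101001111000011110001 walk d0:-→d1:-→d2:-→d3:-→d4:-→d5:-→d6:-→d7:-→d8:-→d9:-→d10:-→d11:-→d12:-→d13:-→d14:-→d15:-→d16:-→d17:-→d18:-→d19:-→d20:-→d21:H5 -> H5
  add 167.135.141.64/26 -> H0 at depth 26
  lookup 167.135.141.67: bits 10100111100001111000110101 walk d0:-→d1:-→d2:-→d3:-→d4:-→d5:-→d6:-→d7:-→d8:-→d9:-→d10:-→d11:-→d12:-→d13:-→d14:-→d15:-→d16:-→d17:-→d18:-→d19:-→d20:-→d21:H5→d22:-→d23:-→d24:-→d25:-→d26:H0 -> H0
  lookup 99.1.151.229: bits 01100011 walk d0:-→d1:-→d2:-→d3:-→d4:-→d5:-→d6:-→d7:-→d8:H1 -> H1
  add 80.225.115.0/24 -> H3 at depth 24
  add 167.135.141.80/28 -> H3 at depth 28
  add 0.0.0.0/0 -> H1 at depth 0
  add 167.135.141.80/28 -> H0 at depth 28
  add 167.0.0.0/8 -> H2 at depth 8
  lookup 80.225.115.2: bits 010100001110000101110011 walk d0:H1→d1:-→d2:-→d3:-→d4:-→d5:-→d6:-→d7:-→d8:-→d9:-→d10:-→d11:-→d12:-→d13:-→d14:-→d15:-→d16:H0→d17:-→d18:-→d19:-→d20:-→d21:-→d22:-→d23:-→d24:H3 -> H3
  lookup 167.135.141.80: bits 1010011110000111100011010101 walk d0:H1→d1:-→d2:-→d3:-→d4:-→d5:-→d6:-→d7:-→d8:H2→d9:-→d10:-→d11:-→d12:-→d13:-→d14:-→d15:-→d16:-→d17:-→d18:-→d19:-→d20:-→d21:H5→d22:-→d23:-→d24:-→d25:-→d26:H0→d27:-→d28:H0 -> H0
  lookup 80.225.1.160: bits 01010000111000010 walk d0:H1→d1:-→d2:-→d3:-→d4:-→d5:-→d6:-→d7:-→d8:-→d9:-→d10:-→d11:-→d12:-→d13:-→d14:-→d15:-→d16:H0→d17:- -> H0
  lookup 80.225.115.38: bits 010100001110000101110011 walk d0:H1→d1:-→d2:-→d3:-→d4:-→d5:-→d6:-→d7:-→d8:-→d9:-→d10:-→d11:-→d12:-→d13:-→d14:-→d15:-→d16:H0→d17:-→d18:-→d19:-→d20:-→d21:-→d22:-→d23:-→d24:H3 -> H3
  add 99.0.56.0/22 -> H0 at depth 22
  - 167.135.136.0/21 clear@21
  lookup 172.75.80.31: bits 1010 walk d0:H1→d1:-→d2:-→d3:-→d4:- -> H1
  lookup 99.0.56.26: bits 0110001100000000001110 walk d0:H1→d1:-→d2:-→d3:-→d4:-→d5:-→d6:-→d7:-→d8:H1→d9:-→d10:-→d11:-→d12:-→d13:-→d14:-→d15:-→d16:-→d17:-→d18:-→d19:-→d20:-→d21:-→d22:H0 -> H0
  add 167.135.141.0/24 -> H6 at depth 24
  add 167.135.128.0/19 -> H3 at depth 19
  - 99.0.56.0/22 clear@22
  lookup 167.135.141.1: bits 1010011110000111100011010 walk d0:H1→d1:-→d2:-→d3:-→d4:-→d5:-→d6:-→d7:-→d8:H2→d9:-→d10:-→d11:-→d12:-→d13:-→d14:-→d15:-→d16:-→d17:-→d18:-→d19:H3→d20:-→d21:-→d22:-→d23:-→d24:H6→d25:- -> H6
  add 0.0.0.0/0 -> H6 at depth 0
  add 167.134.0.0/15 -> H5 at depth 15

== LOOKUPS ==
["no-route","H5","H0","H1","H3","H0","H0","H3","H1","H0","H6"]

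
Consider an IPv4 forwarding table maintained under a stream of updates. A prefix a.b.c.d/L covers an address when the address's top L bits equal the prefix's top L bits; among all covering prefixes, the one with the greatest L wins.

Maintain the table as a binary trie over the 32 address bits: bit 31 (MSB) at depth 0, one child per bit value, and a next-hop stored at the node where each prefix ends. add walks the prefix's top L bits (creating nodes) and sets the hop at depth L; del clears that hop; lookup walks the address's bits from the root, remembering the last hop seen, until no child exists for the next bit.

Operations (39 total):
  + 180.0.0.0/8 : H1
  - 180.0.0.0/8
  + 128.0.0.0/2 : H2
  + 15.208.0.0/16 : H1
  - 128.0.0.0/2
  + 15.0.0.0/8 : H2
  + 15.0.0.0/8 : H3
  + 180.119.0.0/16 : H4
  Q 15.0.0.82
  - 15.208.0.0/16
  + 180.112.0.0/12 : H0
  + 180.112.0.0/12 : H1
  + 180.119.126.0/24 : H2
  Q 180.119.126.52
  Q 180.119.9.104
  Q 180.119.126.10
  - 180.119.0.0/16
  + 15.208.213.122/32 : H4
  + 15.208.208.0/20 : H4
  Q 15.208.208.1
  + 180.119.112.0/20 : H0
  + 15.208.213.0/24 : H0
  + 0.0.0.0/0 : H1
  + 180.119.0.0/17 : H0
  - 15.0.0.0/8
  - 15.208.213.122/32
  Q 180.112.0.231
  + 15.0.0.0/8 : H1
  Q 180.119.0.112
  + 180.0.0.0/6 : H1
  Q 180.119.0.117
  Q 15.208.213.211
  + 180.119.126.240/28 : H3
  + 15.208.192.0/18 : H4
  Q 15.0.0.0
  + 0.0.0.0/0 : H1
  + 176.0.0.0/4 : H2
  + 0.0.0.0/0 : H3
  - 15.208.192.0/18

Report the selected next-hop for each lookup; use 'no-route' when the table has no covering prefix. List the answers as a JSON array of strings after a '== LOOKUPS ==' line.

Trace:
  + 180.0.0.0/8 (H1) depth=8
  - 180.0.0.0/8 clear@8
  + 128.0.0.0/2 (H2) depth=2
  + 15.208.0.0/16 (H1) depth=16
  - 128.0.0.0/2 clear@2
  + 15.0.0.0/8 (H2) depth=8
  + 15.0.0.0/8 (H3) depth=8
  + 180.119.0.0/16 (H4) depth=16
  lookup 15.0.0.82: bits 00001111 walk d0:-→d1:-→d2:-→d3:-→d4:-→d5:-→d6:-→d7:-→d8:H3 -> H3
  - 15.208.0.0/16 clear@16
  + 180.112.0.0/12 (H0) depth=12
  + 180.112.0.0/12 (H1) depth=12
  + 180.119.126.0/24 (H2) depth=24
  lookup 180.119.126.52: bits 101101000111011101111110 walk d0:-→d1:-→d2:-→d3:-→d4:-→d5:-→d6:-→d7:-→d8:-→d9:-→d10:-→d11:-→d12:H1→d13:-→d14:-→d15:-→d16:H4→d17:-→d18:-→d19:-→d20:-→d21:-→d22:-→d23:-→d24:H2 -> H2
  lookup 180.119.9.104: bits 10110100011101110 walk d0:-→d1:-→d2:-→d3:-→d4:-→d5:-→d6:-→d7:-→d8:-→d9:-→d10:-→d11:-→d12:H1→d13:-→d14:-→d15:-→d16:H4→d17:- -> H4
  lookup 180.119.126.10: bits 101101000111011101111110 walk d0:-→d1:-→d2:-→d3:-→d4:-→d5:-→d6:-→d7:-→d8:-→d9:-→d10:-→d11:-→d12:H1→d13:-→d14:-→d15:-→d16:H4→d17:-→d18:-→d19:-→d20:-→d21:-→d22:-→d23:-→d24:H2 -> H2
  - 180.119.0.0/16 clear@16
  + 15.208.213.122/32 (H4) depth=32
  + 15.208.208.0/20 (H4) depth=20
  lookup 15.208.208.1: bits 000011111101000011010 walk d0:-→d1:-→d2:-→d3:-→d4:-→d5:-→d6:-→d7:-→d8:H3→d9:-→d10:-→d11:-→d12:-→d13:-→d14:-→d15:-→d16:-→d17:-→d18:-→d19:-→d20:H4→d21:- -> H4
  + 180.119.112.0/20 (H0) depth=20
  + 15.208.213.0/24 (H0) depth=24
  + 0.0.0.0/0 (H1) depth=0
  + 180.119.0.0/17 (H0) depth=17
  - 15.0.0.0/8 clear@8
  - 15.208.213.122/32 clear@32
  lookup 180.112.0.231: bits 1011010001110 walk d0:H1→d1:-→d2:-→d3:-→d4:-→d5:-→d6:-→d7:-→d8:-→d9:-→d10:-→d11:-→d12:H1→d13:- -> H1
  + 15.0.0.0/8 (H1) depth=8
  lookup 180.119.0.112: bits 10110100011101110 walk d0:H1→d1:-→d2:-→d3:-→d4:-→d5:-→d6:-→d7:-→d8:-→d9:-→d10:-→d11:-→d12:H1→d13:-→d14:-→d15:-→d16:-→d17:H0 -> H0
  + 180.0.0.0/6 (H1) depth=6
  lookup 180.119.0.117: bits 10110100011101110 walk d0:H1→d1:-→d2:-→d3:-→d4:-→d5:-→d6:H1→d7:-→d8:-→d9:-→d10:-→d11:-→d12:H1→d13:-→d14:-→d15:-→d16:-→d17:H0 -> H0
  lookup 15.208.213.211: bits 000011111101000011010101 walk d0:H1→d1:-→d2:-→d3:-→d4:-→d5:-→d6:-→d7:-→d8:H1→d9:-→d10:-→d11:-→d12:-→d13:-→d14:-→d15:-→d16:-→d17:-→d18:-→d19:-→d20:H4→d21:-→d22:-→d23:-→d24:H0 -> H0
  + 180.119.126.240/28 (H3) depth=28
  + 15.208.192.0/18 (H4) depth=18
  lookup 15.0.0.0: bits 00001111 walk d0:H1→d1:-→d2:-→d3:-→d4:-→d5:-→d6:-→d7:-→d8:H1 -> H1
  + 0.0.0.0/0 (H1) depth=0
  + 176.0.0.0/4 (H2) depth=4
  + 0.0.0.0/0 (H3) depth=0
  - 15.208.192.0/18 clear@18

== LOOKUPS ==
["H3","H2","H4","H2","H4","H1","H0","H0","H0","H1"]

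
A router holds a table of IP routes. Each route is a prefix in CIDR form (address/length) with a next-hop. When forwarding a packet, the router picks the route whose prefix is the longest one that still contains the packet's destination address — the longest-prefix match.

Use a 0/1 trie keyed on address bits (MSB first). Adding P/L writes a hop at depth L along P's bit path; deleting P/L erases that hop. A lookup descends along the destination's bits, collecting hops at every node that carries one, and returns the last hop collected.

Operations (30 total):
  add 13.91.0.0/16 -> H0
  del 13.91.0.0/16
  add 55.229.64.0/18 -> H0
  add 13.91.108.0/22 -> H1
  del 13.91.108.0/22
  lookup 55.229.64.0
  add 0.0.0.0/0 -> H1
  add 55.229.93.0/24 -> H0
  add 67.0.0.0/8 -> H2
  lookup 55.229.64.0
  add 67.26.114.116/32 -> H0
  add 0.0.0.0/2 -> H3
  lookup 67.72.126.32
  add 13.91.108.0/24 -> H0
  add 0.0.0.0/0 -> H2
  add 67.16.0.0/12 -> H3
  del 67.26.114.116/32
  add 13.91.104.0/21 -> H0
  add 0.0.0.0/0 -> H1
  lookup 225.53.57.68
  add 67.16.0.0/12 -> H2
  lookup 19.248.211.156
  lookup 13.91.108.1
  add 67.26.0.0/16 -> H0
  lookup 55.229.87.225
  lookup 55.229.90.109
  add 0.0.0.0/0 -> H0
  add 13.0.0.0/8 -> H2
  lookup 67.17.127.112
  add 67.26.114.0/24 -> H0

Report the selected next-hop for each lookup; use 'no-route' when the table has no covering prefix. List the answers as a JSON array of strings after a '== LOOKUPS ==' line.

Process each operation:
  add 13.91.0.0/16 -> H0 at depth 16
  del 13.91.0.0/16 (clear depth 16)
  add 55.229.64.0/18 -> H0 at depth 18
  add 13.91.108.0/22 -> H1 at depth 22
  del 13.91.108.0/22 (clear depth 22)
  Q 55.229.64.0: descend 001101111110010101 ; hops seen [H0] ; pick H0
  add 0.0.0.0/0 -> H1 at depth 0
  add 55.229.93.0/24 -> H0 at depth 24
  add 67.0.0.0/8 -> H2 at depth 8
  Q 55.229.64.0: descend 0011011111100101010 ; hops seen [H1,H0] ; pick H0
  add 67.26.114.116/32 -> H0 at depth 32
  add 0.0.0.0/2 -> H3 at depth 2
  Q 67.72.126.32: descend 010000110 ; hops seen [H1,H2] ; pick H2
  add 13.91.108.0/24 -> H0 at depth 24
  add 0.0.0.0/0 -> H2 at depth 0
  add 67.16.0.0/12 -> H3 at depth 12
  del 67.26.114.116/32 (clear depth 32)
  add 13.91.104.0/21 -> H0 at depth 21
  add 0.0.0.0/0 -> H1 at depth 0
  Q 225.53.57.68: descend ε ; hops seen [H1] ; pick H1
  add 67.16.0.0/12 -> H2 at depth 12
  Q 19.248.211.156: descend 000 ; hops seen [H1,H3] ; pick H3
  Q 13.91.108.1: descend 000011010101101101101100 ; hops seen [H1,H3,H0,H0] ; pick H0
  add 67.26.0.0/16 -> H0 at depth 16
  Q 55.229.87.225: descend 00110111111001010101 ; hops seen [H1,H3,H0] ; pick H0
  Q 55.229.90.109: descend 001101111110010101011 ; hops seen [H1,H3,H0] ; pick H0
  add 0.0.0.0/0 -> H0 at depth 0
  add 13.0.0.0/8 -> H2 at depth 8
  Q 67.17.127.112: descend 010000110001 ; hops seen [H0,H2,H2] ; pick H2
  add 67.26.114.0/24 -> H0 at depth 24

== LOOKUPS ==
["H0","H0","H2","H1","H3","H0","H0","H0","H2"]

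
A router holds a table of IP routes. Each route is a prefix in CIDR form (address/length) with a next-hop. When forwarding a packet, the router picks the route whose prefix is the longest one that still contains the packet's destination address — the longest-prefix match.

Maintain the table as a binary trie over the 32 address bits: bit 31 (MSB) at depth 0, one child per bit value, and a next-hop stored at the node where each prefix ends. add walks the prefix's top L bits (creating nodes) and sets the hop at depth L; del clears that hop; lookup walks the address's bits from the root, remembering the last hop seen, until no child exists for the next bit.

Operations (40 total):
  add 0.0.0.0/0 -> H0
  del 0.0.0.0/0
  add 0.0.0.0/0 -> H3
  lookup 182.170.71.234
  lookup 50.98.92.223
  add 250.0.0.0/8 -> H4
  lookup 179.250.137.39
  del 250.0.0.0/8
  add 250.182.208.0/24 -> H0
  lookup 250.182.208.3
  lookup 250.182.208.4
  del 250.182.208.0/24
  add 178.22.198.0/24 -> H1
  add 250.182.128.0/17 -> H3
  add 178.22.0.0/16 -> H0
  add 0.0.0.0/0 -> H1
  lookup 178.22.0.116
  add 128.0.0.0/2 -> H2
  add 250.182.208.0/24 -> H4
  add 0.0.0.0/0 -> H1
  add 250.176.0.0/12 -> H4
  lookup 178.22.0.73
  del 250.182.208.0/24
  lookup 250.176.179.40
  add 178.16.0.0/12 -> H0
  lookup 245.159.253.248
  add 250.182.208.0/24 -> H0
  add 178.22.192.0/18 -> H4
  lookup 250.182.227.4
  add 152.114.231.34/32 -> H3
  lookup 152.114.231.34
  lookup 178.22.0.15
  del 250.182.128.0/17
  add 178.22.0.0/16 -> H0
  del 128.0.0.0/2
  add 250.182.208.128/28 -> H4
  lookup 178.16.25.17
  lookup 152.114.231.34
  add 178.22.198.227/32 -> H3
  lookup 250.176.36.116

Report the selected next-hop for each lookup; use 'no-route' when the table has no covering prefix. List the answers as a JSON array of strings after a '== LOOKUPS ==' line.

Trace:
  add 0.0.0.0/0 -> H0 at depth 0
  - 0.0.0.0/0 clear@0
  add 0.0.0.0/0 -> H3 at depth 0
  ? 182.170.71.234  path d0:H3  best=H3
  ? 50.98.92.223  path d0:H3  best=H3
  add 250.0.0.0/8 -> H4 at depth 8
  ? 179.250.137.39  path d0:H3→d1:-  best=H3
  - 250.0.0.0/8 clear@8
  add 250.182.208.0/24 -> H0 at depth 24
  ? 250.182.208.3  path d0:H3→d1:-→d2:-→d3:-→d4:-→d5:-→d6:-→d7:-→d8:-→d9:-→d10:-→d11:-→d12:-→d13:-→d14:-→d15:-→d16:-→d17:-→d18:-→d19:-→d20:-→d21:-→d22:-→d23:-→d24:H0  best=H0
  ? 250.182.208.4  path d0:H3→d1:-→d2:-→d3:-→d4:-→d5:-→d6:-→d7:-→d8:-→d9:-→d10:-→d11:-→d12:-→d13:-→d14:-→d15:-→d16:-→d17:-→d18:-→d19:-→d20:-→d21:-→d22:-→d23:-→d24:H0  best=H0
  - 250.182.208.0/24 clear@24
  add 178.22.198.0/24 -> H1 at depth 24
  add 250.182.128.0/17 -> H3 at depth 17
  add 178.22.0.0/16 -> H0 at depth 16
  add 0.0.0.0/0 -> H1 at depth 0
  ? 178.22.0.116  path d0:H1→d1:-→d2:-→d3:-→d4:-→d5:-→d6:-→d7:-→d8:-→d9:-→d10:-→d11:-→d12:-→d13:-→d14:-→d15:-→d16:H0  best=H0
  add 128.0.0.0/2 -> H2 at depth 2
  add 250.182.208.0/24 -> H4 at depth 24
  add 0.0.0.0/0 -> H1 at depth 0
  add 250.176.0.0/12 -> H4 at depth 12
  ? 178.22.0.73  path d0:H1→d1:-→d2:H2→d3:-→d4:-→d5:-→d6:-→d7:-→d8:-→d9:-→d10:-→d11:-→d12:-→d13:-→d14:-→d15:-→d16:H0  best=H0
  - 250.182.208.0/24 clear@24
  ? 250.176.179.40  path d0:H1→d1:-→d2:-→d3:-→d4:-→d5:-→d6:-→d7:-→d8:-→d9:-→d10:-→d11:-→d12:H4→d13:-  best=H4
  add 178.16.0.0/12 -> H0 at depth 12
  ? 245.159.253.248  path d0:H1→d1:-→d2:-→d3:-→d4:-  best=H1
  add 250.182.208.0/24 -> H0 at depth 24
  add 178.22.192.0/18 -> H4 at depth 18
  ? 250.182.227.4  path d0:H1→d1:-→d2:-→d3:-→d4:-→d5:-→d6:-→d7:-→d8:-→d9:-→d10:-→d11:-→d12:H4→d13:-→d14:-→d15:-→d16:-→d17:H3→d18:-  best=H3
  add 152.114.231.34/32 -> H3 at depth 32
  ? 152.114.231.34  path d0:H1→d1:-→d2:H2→d3:-→d4:-→d5:-→d6:-→d7:-→d8:-→d9:-→d10:-→d11:-→d12:-→d13:-→d14:-→d15:-→d16:-→d17:-→d18:-→d19:-→d20:-→d21:-→d22:-→d23:-→d24:-→d25:-→d26:-→d27:-→d28:-→d29:-→d30:-→d31:-→d32:H3  best=H3
  ? 178.22.0.15  path d0:H1→d1:-→d2:H2→d3:-→d4:-→d5:-→d6:-→d7:-→d8:-→d9:-→d10:-→d11:-→d12:H0→d13:-→d14:-→d15:-→d16:H0  best=H0
  - 250.182.128.0/17 clear@17
  add 178.22.0.0/16 -> H0 at depth 16
  - 128.0.0.0/2 clear@2
  add 250.182.208.128/28 -> H4 at depth 28
  ? 178.16.25.17  path d0:H1→d1:-→d2:-→d3:-→d4:-→d5:-→d6:-→d7:-→d8:-→d9:-→d10:-→d11:-→d12:H0→d13:-  best=H0
  ? 152.114.231.34  path d0:H1→d1:-→d2:-→d3:-→d4:-→d5:-→d6:-→d7:-→d8:-→d9:-→d10:-→d11:-→d12:-→d13:-→d14:-→d15:-→d16:-→d17:-→d18:-→d19:-→d20:-→d21:-→d22:-→d23:-→d24:-→d25:-→d26:-→d27:-→d28:-→d29:-→d30:-→d31:-→d32:H3  best=H3
  add 178.22.198.227/32 -> H3 at depth 32
  ? 250.176.36.116  path d0:H1→d1:-→d2:-→d3:-→d4:-→d5:-→d6:-→d7:-→d8:-→d9:-→d10:-→d11:-→d12:H4→d13:-  best=H4

== LOOKUPS ==
["H3","H3","H3","H0","H0","H0","H0","H4","H1","H3","H3","H0","H0","H3","H4"]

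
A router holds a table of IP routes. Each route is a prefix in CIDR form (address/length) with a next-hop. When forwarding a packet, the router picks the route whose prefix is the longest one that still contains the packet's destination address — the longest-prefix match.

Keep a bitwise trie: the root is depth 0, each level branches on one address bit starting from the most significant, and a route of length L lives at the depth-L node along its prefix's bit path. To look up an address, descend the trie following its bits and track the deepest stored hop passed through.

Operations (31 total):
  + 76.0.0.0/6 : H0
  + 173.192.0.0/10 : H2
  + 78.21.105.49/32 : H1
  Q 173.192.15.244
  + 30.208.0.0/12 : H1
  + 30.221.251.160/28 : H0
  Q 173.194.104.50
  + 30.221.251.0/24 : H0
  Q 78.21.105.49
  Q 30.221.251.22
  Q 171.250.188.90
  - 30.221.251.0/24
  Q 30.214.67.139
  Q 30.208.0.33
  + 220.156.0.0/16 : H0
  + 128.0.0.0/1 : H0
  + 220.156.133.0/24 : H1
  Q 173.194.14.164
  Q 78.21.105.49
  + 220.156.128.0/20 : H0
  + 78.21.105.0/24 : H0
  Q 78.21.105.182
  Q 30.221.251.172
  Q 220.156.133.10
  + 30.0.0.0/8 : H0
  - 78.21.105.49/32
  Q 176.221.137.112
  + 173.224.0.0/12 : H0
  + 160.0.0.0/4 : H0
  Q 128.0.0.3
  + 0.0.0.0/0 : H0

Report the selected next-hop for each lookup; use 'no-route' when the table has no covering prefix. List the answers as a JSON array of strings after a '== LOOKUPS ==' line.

Apply in order:
  add 76.0.0.0/6 -> H0 at depth 6
  add 173.192.0.0/10 -> H2 at depth 10
  add 78.21.105.49/32 -> H1 at depth 32
  Q 173.192.15.244: descend 1010110111 ; hops seen [H2] ; pick H2
  add 30.208.0.0/12 -> H1 at depth 12
  add 30.221.251.160/28 -> H0 at depth 28
  Q 173.194.104.50: descend 1010110111 ; hops seen [H2] ; pick H2
  add 30.221.251.0/24 -> H0 at depth 24
  Q 78.21.105.49: descend 01001110000101010110100100110001 ; hops seen [H0,H1] ; pick H1
  Q 30.221.251.22: descend 000111101101110111111011 ; hops seen [H1,H0] ; pick H0
  Q 171.250.188.90: descend 10101 ; hops seen [∅] ; pick no-route
  del 30.221.251.0/24 (clear depth 24)
  Q 30.214.67.139: descend 000111101101 ; hops seen [H1] ; pick H1
  Q 30.208.0.33: descend 000111101101 ; hops seen [H1] ; pick H1
  add 220.156.0.0/16 -> H0 at depth 16
  add 128.0.0.0/1 -> H0 at depth 1
  add 220.156.133.0/24 -> H1 at depth 24
  Q 173.194.14.164: descend 1010110111 ; hops seen [H0,H2] ; pick H2
  Q 78.21.105.49: descend 01001110000101010110100100110001 ; hops seen [H0,H1] ; pick H1
  add 220.156.128.0/20 -> H0 at depth 20
  add 78.21.105.0/24 -> H0 at depth 24
  Q 78.21.105.182: descend 010011100001010101101001 ; hops seen [H0,H0] ; pick H0
  Q 30.221.251.172: descend 0001111011011101111110111010 ; hops seen [H1,H0] ; pick H0
  Q 220.156.133.10: descend 110111001001110010000101 ; hops seen [H0,H0,H0,H1] ; pick H1
  add 30.0.0.0/8 -> H0 at depth 8
  del 78.21.105.49/32 (clear depth 32)
  Q 176.221.137.112: descend 101 ; hops seen [H0] ; pick H0
  add 173.224.0.0/12 -> H0 at depth 12
  add 160.0.0.0/4 -> H0 at depth 4
  Q 128.0.0.3: descend 10 ; hops seen [H0] ; pick H0
  add 0.0.0.0/0 -> H0 at depth 0

== LOOKUPS ==
["H2","H2","H1","H0","no-route","H1","H1","H2","H1","H0","H0","H1","H0","H0"]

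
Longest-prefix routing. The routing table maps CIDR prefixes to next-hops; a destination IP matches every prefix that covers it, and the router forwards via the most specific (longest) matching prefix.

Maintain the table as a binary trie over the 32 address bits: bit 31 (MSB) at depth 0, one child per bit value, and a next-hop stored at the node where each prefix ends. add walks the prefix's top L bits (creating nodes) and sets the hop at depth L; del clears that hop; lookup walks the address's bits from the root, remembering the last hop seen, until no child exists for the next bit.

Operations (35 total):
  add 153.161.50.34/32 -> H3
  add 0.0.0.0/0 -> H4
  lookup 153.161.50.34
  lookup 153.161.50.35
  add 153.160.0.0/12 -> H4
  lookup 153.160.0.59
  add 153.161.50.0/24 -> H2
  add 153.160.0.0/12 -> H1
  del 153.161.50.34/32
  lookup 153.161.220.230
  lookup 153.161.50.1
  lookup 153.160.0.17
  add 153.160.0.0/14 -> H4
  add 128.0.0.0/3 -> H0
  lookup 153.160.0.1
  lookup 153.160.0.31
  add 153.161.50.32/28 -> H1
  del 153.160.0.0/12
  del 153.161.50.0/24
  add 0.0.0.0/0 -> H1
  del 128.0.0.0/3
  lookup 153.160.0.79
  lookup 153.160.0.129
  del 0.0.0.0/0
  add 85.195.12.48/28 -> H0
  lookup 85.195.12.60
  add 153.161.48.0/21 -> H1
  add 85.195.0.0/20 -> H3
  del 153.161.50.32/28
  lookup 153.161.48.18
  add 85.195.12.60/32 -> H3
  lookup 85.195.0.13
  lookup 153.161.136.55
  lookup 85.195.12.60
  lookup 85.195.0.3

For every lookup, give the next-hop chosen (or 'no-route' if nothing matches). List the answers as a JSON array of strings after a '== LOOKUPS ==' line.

Trace:
  add 153.161.50.34/32 -> H3 at depth 32
  add 0.0.0.0/0 -> H4 at depth 0
  lookup 153.161.50.34: bits 10011001101000010011001000100010 walk d0:H4→d1:-→d2:-→d3:-→d4:-→d5:-→d6:-→d7:-→d8:-→d9:-→d10:-→d11:-→d12:-→d13:-→d14:-→d15:-→d16:-→d17:-→d18:-→d19:-→d20:-→d21:-→d22:-→d23:-→d24:-→d25:-→d26:-→d27:-→d28:-→d29:-→d30:-→d31:-→d32:H3 -> H3
  lookup 153.161.50.35: bits 1001100110100001001100100010001 walk d0:H4→d1:-→d2:-→d3:-→d4:-→d5:-→d6:-→d7:-→d8:-→d9:-→d10:-→d11:-→d12:-→d13:-→d14:-→d15:-→d16:-→d17:-→d18:-→d19:-→d20:-→d21:-→d22:-→d23:-→d24:-→d25:-→d26:-→d27:-→d28:-→d29:-→d30:-→d31:- -> H4
  add 153.160.0.0/12 -> H4 at depth 12
  lookup 153.160.0.59: bits 100110011010000 walk d0:H4→d1:-→d2:-→d3:-→d4:-→d5:-→d6:-→d7:-→d8:-→d9:-→d10:-→d11:-→d12:H4→d13:-→d14:-→d15:- -> H4
  add 153.161.50.0/24 -> H2 at depth 24
  add 153.160.0.0/12 -> H1 at depth 12
  - 153.161.50.34/32 clear@32
  lookup 153.161.220.230: bits 1001100110100001 walk d0:H4→d1:-→d2:-→d3:-→d4:-→d5:-→d6:-→d7:-→d8:-→d9:-→d10:-→d11:-→d12:H1→d13:-→d14:-→d15:-→d16:- -> H1
  lookup 153.161.50.1: bits 10011001101000010011001000 walk d0:H4→d1:-→d2:-→d3:-→d4:-→d5:-→d6:-→d7:-→d8:-→d9:-→d10:-→d11:-→d12:H1→d13:-→d14:-→d15:-→d16:-→d17:-→d18:-→d19:-→d20:-→d21:-→d22:-→d23:-→d24:H2→d25:-→d26:- -> H2
  lookup 153.160.0.17: bits 100110011010000 walk d0:H4→d1:-→d2:-→d3:-→d4:-→d5:-→d6:-→d7:-→d8:-→d9:-→d10:-→d11:-→d12:H1→d13:-→d14:-→d15:- -> H1
  add 153.160.0.0/14 -> H4 at depth 14
  add 128.0.0.0/3 -> H0 at depth 3
  lookup 153.160.0.1: bits 100110011010000 walk d0:H4→d1:-→d2:-→d3:H0→d4:-→d5:-→d6:-→d7:-→d8:-→d9:-→d10:-→d11:-→d12:H1→d13:-→d14:H4→d15:- -> H4
  lookup 153.160.0.31: bits 100110011010000 walk d0:H4→d1:-→d2:-→d3:H0→d4:-→d5:-→d6:-→d7:-→d8:-→d9:-→d10:-→d11:-→d12:H1→d13:-→d14:H4→d15:- -> H4
  add 153.161.50.32/28 -> H1 at depth 28
  - 153.160.0.0/12 clear@12
  - 153.161.50.0/24 clear@24
  add 0.0.0.0/0 -> H1 at depth 0
  - 128.0.0.0/3 clear@3
  lookup 153.160.0.79: bits 100110011010000 walk d0:H1→d1:-→d2:-→d3:-→d4:-→d5:-→d6:-→d7:-→d8:-→d9:-→d10:-→d11:-→d12:-→d13:-→d14:H4→d15:- -> H4
  lookup 153.160.0.129: bits 100110011010000 walk d0:H1→d1:-→d2:-→d3:-→d4:-→d5:-→d6:-→d7:-→d8:-→d9:-→d10:-→d11:-→d12:-→d13:-→d14:H4→d15:- -> H4
  - 0.0.0.0/0 clear@0
  add 85.195.12.48/28 -> H0 at depth 28
  lookup 85.195.12.60: bits 0101010111000011000011000011 walk d0:-→d1:-→d2:-→d3:-→d4:-→d5:-→d6:-→d7:-→d8:-→d9:-→d10:-→d11:-→d12:-→d13:-→d14:-→d15:-→d16:-→d17:-→d18:-→d19:-→d20:-→d21:-→d22:-→d23:-→d24:-→d25:-→d26:-→d27:-→d28:H0 -> H0
  add 153.161.48.0/21 -> H1 at depth 21
  add 85.195.0.0/20 -> H3 at depth 20
  - 153.161.50.32/28 clear@28
  lookup 153.161.48.18: bits 1001100110100001001100 walk d0:-→d1:-→d2:-→d3:-→d4:-→d5:-→d6:-→d7:-→d8:-→d9:-→d10:-→d11:-→d12:-→d13:-→d14:H4→d15:-→d16:-→d17:-→d18:-→d19:-→d20:-→d21:H1→d22:- -> H1
  add 85.195.12.60/32 -> H3 at depth 32
  lookup 85.195.0.13: bits 01010101110000110000 walk d0:-→d1:-→d2:-→d3:-→d4:-→d5:-→d6:-→d7:-→d8:-→d9:-→d10:-→d11:-→d12:-→d13:-→d14:-→d15:-→d16:-→d17:-→d18:-→d19:-→d20:H3 -> H3
  lookup 153.161.136.55: bits 1001100110100001 walk d0:-→d1:-→d2:-→d3:-→d4:-→d5:-→d6:-→d7:-→d8:-→d9:-→d10:-→d11:-→d12:-→d13:-→d14:H4→d15:-→d16:- -> H4
  lookup 85.195.12.60: bits 01010101110000110000110000111100 walk d0:-→d1:-→d2:-→d3:-→d4:-→d5:-→d6:-→d7:-→d8:-→d9:-→d10:-→d11:-→d12:-→d13:-→d14:-→d15:-→d16:-→d17:-→d18:-→d19:-→d20:H3→d21:-→d22:-→d23:-→d24:-→d25:-→d26:-→d27:-→d28:H0→d29:-→d30:-→d31:-→d32:H3 -> H3
  lookup 85.195.0.3: bits 01010101110000110000 walk d0:-→d1:-→d2:-→d3:-→d4:-→d5:-→d6:-→d7:-→d8:-→d9:-→d10:-→d11:-→d12:-→d13:-→d14:-→d15:-→d16:-→d17:-→d18:-→d19:-→d20:H3 -> H3

== LOOKUPS ==
["H3","H4","H4","H1","H2","H1","H4","H4","H4","H4","H0","H1","H3","H4","H3","H3"]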